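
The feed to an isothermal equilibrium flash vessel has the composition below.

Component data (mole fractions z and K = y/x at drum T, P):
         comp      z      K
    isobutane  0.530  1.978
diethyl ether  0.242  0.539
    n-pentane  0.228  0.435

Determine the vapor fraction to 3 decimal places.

Let ψ = V/F and solve Σ zᵢ(Kᵢ−1)/(1+ψ(Kᵢ−1)) = 0.
Feasibility: ΣzᵢKᵢ = 1.278, Σzᵢ/Kᵢ = 1.241 — both > 1, two phases present.
Newton iteration, ψ⁰ = 0.63:
  ψ = 0.630: g = -0.0365, g' = -0.472 → ψ = 0.553
  ψ = 0.553: g = -0.0005, g' = -0.460 → ψ = 0.551
Converged at ψ = 0.551.

ψ = 0.551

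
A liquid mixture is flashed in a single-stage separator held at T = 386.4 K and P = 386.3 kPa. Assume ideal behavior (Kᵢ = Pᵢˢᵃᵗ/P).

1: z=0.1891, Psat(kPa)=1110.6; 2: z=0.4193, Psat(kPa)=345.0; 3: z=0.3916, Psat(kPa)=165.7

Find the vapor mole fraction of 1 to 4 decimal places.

y_1 = 0.4393

Raoult's law: Kᵢ = Pᵢˢᵃᵗ/P = Pᵢˢᵃᵗ/386.3.
  K_1 = 1110.6/386.3 = 2.874968, K_2 = 345.0/386.3 = 0.893088, K_3 = 165.7/386.3 = 0.428941
Let β = V/F and solve Σ zᵢ(Kᵢ−1)/(1+β(Kᵢ−1)) = 0.
Check two-phase: ΣzᵢKᵢ = 1.0861 > 1 and Σzᵢ/Kᵢ = 1.4482 > 1, so g(0) = 0.0861 > 0 and g(1) = -0.4482 < 0.
Newton–Raphson from β = 0.36:
  β = 0.3600: g = -0.11644, g' = -0.4445 → β = 0.0980
  β = 0.0980: g = 0.01732, g' = -0.6226 → β = 0.1258
  β = 0.1258: g = 0.00049, g' = -0.5884 → β = 0.1267
Converged at β = 0.1267.
Compositions from xᵢ = zᵢ/(1+β(Kᵢ−1)), yᵢ = Kᵢxᵢ:
  1: x = 0.1528, y = 0.4393
  2: x = 0.4251, y = 0.3796
  3: x = 0.4221, y = 0.1811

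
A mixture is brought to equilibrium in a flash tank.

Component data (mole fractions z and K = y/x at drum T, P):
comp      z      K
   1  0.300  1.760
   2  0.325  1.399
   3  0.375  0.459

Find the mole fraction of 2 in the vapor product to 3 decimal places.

Rachford–Rice: g(β) = Σ zᵢ(Kᵢ−1)/(1+β(Kᵢ−1)) = 0.
g(0) = ΣzᵢKᵢ − 1 = 0.155 and g(1) = 1 − Σzᵢ/Kᵢ = -0.220, so a root lies in (0, 1).
Iterate (Newton) starting at β = 0.37:
  β = 0.370: g = 0.0373, g' = -0.316 → β = 0.488
  β = 0.488: g = -0.0008, g' = -0.331 → β = 0.486
Converged at β = 0.486.
Compositions from xᵢ = zᵢ/(1+β(Kᵢ−1)), yᵢ = Kᵢxᵢ:
  1: x = 0.219, y = 0.386
  2: x = 0.272, y = 0.381
  3: x = 0.509, y = 0.233

y_2 = 0.381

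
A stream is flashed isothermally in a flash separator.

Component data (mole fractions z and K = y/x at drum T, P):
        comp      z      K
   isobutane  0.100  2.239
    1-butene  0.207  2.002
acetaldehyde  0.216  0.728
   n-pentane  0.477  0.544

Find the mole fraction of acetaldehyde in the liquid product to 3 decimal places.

Let ψ = V/F and solve Σ zᵢ(Kᵢ−1)/(1+ψ(Kᵢ−1)) = 0.
g(0) = ΣzᵢKᵢ − 1 = 0.055 and g(1) = 1 − Σzᵢ/Kᵢ = -0.322, so a root lies in (0, 1).
Iterate (Newton) starting at ψ = 0.5:
  ψ = 0.500: g = -0.1351, g' = -0.339 → ψ = 0.101
  ψ = 0.101: g = 0.0100, g' = -0.418 → ψ = 0.125
Converged at ψ = 0.125.
Compositions from xᵢ = zᵢ/(1+ψ(Kᵢ−1)), yᵢ = Kᵢxᵢ:
  isobutane: x = 0.087, y = 0.194
  1-butene: x = 0.184, y = 0.368
  acetaldehyde: x = 0.224, y = 0.163
  n-pentane: x = 0.506, y = 0.275

x_acetaldehyde = 0.224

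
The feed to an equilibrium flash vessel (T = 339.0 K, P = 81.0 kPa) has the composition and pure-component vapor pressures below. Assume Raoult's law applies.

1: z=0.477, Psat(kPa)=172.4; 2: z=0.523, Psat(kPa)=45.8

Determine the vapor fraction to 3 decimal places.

Raoult's law: Kᵢ = Pᵢˢᵃᵗ/P = Pᵢˢᵃᵗ/81.0.
  K_1 = 172.4/81.0 = 2.12840, K_2 = 45.8/81.0 = 0.56543
Let ψ = V/F and solve Σ zᵢ(Kᵢ−1)/(1+ψ(Kᵢ−1)) = 0.
g(0) = ΣzᵢKᵢ − 1 = 0.311 and g(1) = 1 − Σzᵢ/Kᵢ = -0.149, so a root lies in (0, 1).
Iterate (Newton) starting at ψ = 0.5:
  ψ = 0.500: g = 0.0537, g' = -0.409 → ψ = 0.631
  ψ = 0.631: g = 0.0012, g' = -0.395 → ψ = 0.634
Converged at ψ = 0.634.

ψ = 0.634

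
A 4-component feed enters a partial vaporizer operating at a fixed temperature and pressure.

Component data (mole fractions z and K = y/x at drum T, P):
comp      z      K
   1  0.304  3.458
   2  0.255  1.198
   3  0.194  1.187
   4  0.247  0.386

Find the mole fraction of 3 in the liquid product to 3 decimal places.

x_3 = 0.167

Material balance + equilibrium reduce to Σ zᵢ(Kᵢ−1)/(1+ψ(Kᵢ−1)) = 0.
Check two-phase: ΣzᵢKᵢ = 1.682 > 1 and Σzᵢ/Kᵢ = 1.104 > 1, so g(0) = 0.682 > 0 and g(1) = -0.104 < 0.
Newton–Raphson from ψ = 0.47:
  ψ = 0.470: g = 0.2131, g' = -0.593 → ψ = 0.829
  ψ = 0.829: g = 0.0119, g' = -0.598 → ψ = 0.849
Converged at ψ = 0.849.
Compositions from xᵢ = zᵢ/(1+ψ(Kᵢ−1)), yᵢ = Kᵢxᵢ:
  1: x = 0.099, y = 0.341
  2: x = 0.218, y = 0.262
  3: x = 0.167, y = 0.199
  4: x = 0.516, y = 0.199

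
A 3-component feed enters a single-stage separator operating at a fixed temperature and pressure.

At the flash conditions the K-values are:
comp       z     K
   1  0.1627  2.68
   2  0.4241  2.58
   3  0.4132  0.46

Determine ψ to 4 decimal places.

ψ = 0.8295

Let ψ = V/F and solve Σ zᵢ(Kᵢ−1)/(1+ψ(Kᵢ−1)) = 0.
g(0) = ΣzᵢKᵢ − 1 = 0.7203 and g(1) = 1 − Σzᵢ/Kᵢ = -0.1233, so a root lies in (0, 1).
Iterate (Newton) starting at ψ = 0.5:
  ψ = 0.5000: g = 0.21724, g' = -0.6922 → ψ = 0.8139
  ψ = 0.8139: g = 0.01052, g' = -0.6681 → ψ = 0.8296
  ψ = 0.8296: g = -0.00004, g' = -0.6738 → ψ = 0.8295
Converged at ψ = 0.8295.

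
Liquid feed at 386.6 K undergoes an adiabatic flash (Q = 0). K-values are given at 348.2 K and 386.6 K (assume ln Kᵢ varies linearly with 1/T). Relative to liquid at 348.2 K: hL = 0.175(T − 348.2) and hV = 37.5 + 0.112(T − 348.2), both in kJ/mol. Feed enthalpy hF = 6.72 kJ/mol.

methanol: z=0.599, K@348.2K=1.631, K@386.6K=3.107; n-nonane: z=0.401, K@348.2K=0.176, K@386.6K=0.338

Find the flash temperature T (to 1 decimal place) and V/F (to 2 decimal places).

T = 350.7 K, V/F = 0.17

Adiabatic flash: solve Rachford–Rice at each trial T, then check hF = ψ·hV(T) + (1−ψ)·hL(T).
  T = 348.2 K: K = (1.631, 0.176), RR gives ψ = 0.091, H_out = 3.429 kJ/mol
  T = 386.6 K: K = (3.107, 0.338), RR gives ψ = 0.715, H_out = 31.786 kJ/mol
  T = 367.4 K: K = (2.289, 0.248), RR gives ψ = 0.486, H_out = 20.984 kJ/mol
  T = 357.8 K: K = (1.941, 0.210), RR gives ψ = 0.332, H_out = 13.932 kJ/mol
  T = 353.0 K: K = (1.781, 0.192), RR gives ψ = 0.229, H_out = 9.343 kJ/mol
  T = 350.6 K: K = (1.705, 0.184), RR gives ψ = 0.165, H_out = 6.598 kJ/mol
Linear interpolation between T = 350.6 (H_out = 6.598) and T = 353.0 (H_out = 9.343) on hF = 6.72 gives T ≈ 350.7 K, at which ψ = 0.17.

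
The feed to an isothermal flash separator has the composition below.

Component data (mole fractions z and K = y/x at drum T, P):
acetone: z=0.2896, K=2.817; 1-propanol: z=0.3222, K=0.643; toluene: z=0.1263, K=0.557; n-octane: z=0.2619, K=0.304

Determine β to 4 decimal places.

β = 0.1856

Iterate (Newton) starting at β = 0.5:
  β = 0.5000: g = -0.21575, g' = -0.6627 → β = 0.1744
  β = 0.1744: g = 0.00879, g' = -0.7914 → β = 0.1855
  β = 0.1855: g = 0.00007, g' = -0.7786 → β = 0.1856
Converged at β = 0.1856.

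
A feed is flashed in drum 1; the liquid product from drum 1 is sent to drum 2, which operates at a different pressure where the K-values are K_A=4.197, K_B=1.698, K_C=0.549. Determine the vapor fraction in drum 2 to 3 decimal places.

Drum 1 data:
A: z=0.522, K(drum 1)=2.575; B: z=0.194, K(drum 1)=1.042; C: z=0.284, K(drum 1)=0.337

V/F (drum 2) = 0.594

Drum 1:
Material balance + equilibrium reduce to Σ zᵢ(Kᵢ−1)/(1+ψ₁(Kᵢ−1)) = 0.
Feasibility: ΣzᵢKᵢ = 1.642, Σzᵢ/Kᵢ = 1.232 — both > 1, two phases present.
Iterate (Newton) starting at ψ₁ = 0.5:
  ψ₁ = 0.500: g = 0.1863, g' = -0.685 → ψ₁ = 0.772
  ψ₁ = 0.772: g = -0.0068, g' = -0.788 → ψ₁ = 0.763
Converged at ψ₁ = 0.763.
Drum-1 compositions:
  A: x = 0.237, y = 0.610
  B: x = 0.188, y = 0.196
  C: x = 0.575, y = 0.194
Drum-2 feed = drum-1 liquid: z₂ = (0.2370, 0.1880, 0.5750).
Drum 2:
Let ψ₂ = V/F and solve Σ zᵢ(Kᵢ−1)/(1+ψ₂(Kᵢ−1)) = 0.
Feasibility: ΣzᵢKᵢ = 1.630, Σzᵢ/Kᵢ = 1.215 — both > 1, two phases present.
Newton–Raphson from ψ₂ = 0.5:
  ψ₂ = 0.500: g = 0.0541, g' = -0.604 → ψ₂ = 0.589
  ψ₂ = 0.589: g = 0.0024, g' = -0.554 → ψ₂ = 0.594
Converged at ψ₂ = 0.594.
  A: x = 0.082, y = 0.343
  B: x = 0.133, y = 0.226
  C: x = 0.785, y = 0.431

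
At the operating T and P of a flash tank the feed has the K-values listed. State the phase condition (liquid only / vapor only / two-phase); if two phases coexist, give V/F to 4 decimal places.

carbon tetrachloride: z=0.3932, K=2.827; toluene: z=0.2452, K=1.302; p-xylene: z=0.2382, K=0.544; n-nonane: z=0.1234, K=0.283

two-phase, V/F = 0.7605

ΣzᵢKᵢ = 1.5953; Σzᵢ/Kᵢ = 1.2013.
Both exceed 1, so a two-phase solution exists.
Material balance + equilibrium reduce to Σ zᵢ(Kᵢ−1)/(1+ψ(Kᵢ−1)) = 0.
Newton iteration, ψ⁰ = 0.5:
  ψ = 0.5000: g = 0.16114, g' = -0.6126 → ψ = 0.7630
  ψ = 0.7630: g = -0.00169, g' = -0.6695 → ψ = 0.7605
Converged at ψ = 0.7605.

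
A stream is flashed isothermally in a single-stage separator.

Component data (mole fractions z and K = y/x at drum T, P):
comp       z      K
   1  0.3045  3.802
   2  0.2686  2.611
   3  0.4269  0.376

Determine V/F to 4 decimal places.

Rachford–Rice: g(V/F) = Σ zᵢ(Kᵢ−1)/(1+V/F(Kᵢ−1)) = 0.
Feasibility: ΣzᵢKᵢ = 2.0195, Σzᵢ/Kᵢ = 1.3183 — both > 1, two phases present.
Iterate (Newton) starting at V/F = 0.42:
  V/F = 0.4200: g = 0.28904, g' = -1.0578 → V/F = 0.6933
  V/F = 0.6933: g = 0.02490, g' = -0.9480 → V/F = 0.7195
  V/F = 0.7195: g = -0.00015, g' = -0.9598 → V/F = 0.7194
Converged at V/F = 0.7194.

V/F = 0.7194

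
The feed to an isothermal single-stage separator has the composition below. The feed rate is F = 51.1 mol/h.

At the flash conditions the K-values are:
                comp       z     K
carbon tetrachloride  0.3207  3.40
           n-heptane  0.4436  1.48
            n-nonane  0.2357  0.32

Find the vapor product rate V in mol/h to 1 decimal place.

Material balance + equilibrium reduce to Σ zᵢ(Kᵢ−1)/(1+V/F(Kᵢ−1)) = 0.
Feasibility: ΣzᵢKᵢ = 1.8223, Σzᵢ/Kᵢ = 1.1306 — both > 1, two phases present.
Newton iteration, V/F⁰ = 0.5:
  V/F = 0.5000: g = 0.27873, g' = -0.6983 → V/F = 0.8991
  V/F = 0.8991: g = -0.01999, g' = -0.9569 → V/F = 0.8782
  V/F = 0.8782: g = -0.00046, g' = -0.9136 → V/F = 0.8777
Converged at V/F = 0.8777.
Then V = V/F·F = 0.8777·51.1 = 44.9 mol/h and L = F − V = 6.2 mol/h.

V = 44.9 mol/h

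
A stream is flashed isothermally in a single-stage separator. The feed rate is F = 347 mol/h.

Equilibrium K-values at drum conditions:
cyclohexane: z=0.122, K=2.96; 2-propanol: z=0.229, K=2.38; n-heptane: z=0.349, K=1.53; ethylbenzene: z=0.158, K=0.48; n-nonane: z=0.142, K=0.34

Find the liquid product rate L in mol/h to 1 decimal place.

L = 51.0 mol/h

Newton iteration, V/F⁰ = 0.48:
  V/F = 0.480: g = 0.2141, g' = -0.553 → V/F = 0.867
  V/F = 0.867: g = -0.0096, g' = -0.681 → V/F = 0.853
Converged at V/F = 0.853.
Then V = V/F·F = 0.8529·347 = 296.0 mol/h and L = F − V = 51.0 mol/h.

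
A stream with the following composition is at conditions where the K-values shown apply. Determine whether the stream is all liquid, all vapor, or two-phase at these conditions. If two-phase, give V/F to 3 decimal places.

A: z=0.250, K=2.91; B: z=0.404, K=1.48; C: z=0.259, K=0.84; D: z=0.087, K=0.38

ΣzᵢKᵢ = 1.576; Σzᵢ/Kᵢ = 0.896.
Since Σzᵢ/Kᵢ < 1 the mixture is above its dew point — single vapor phase.

all vapor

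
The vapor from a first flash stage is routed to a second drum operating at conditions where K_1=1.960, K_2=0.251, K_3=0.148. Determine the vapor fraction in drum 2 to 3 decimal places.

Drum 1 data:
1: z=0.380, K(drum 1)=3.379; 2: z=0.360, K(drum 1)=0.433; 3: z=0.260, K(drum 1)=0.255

V/F (drum 2) = 0.628

Drum 1:
Newton iteration, ψ₁⁰ = 0.5:
  ψ₁ = 0.500: g = -0.1807, g' = -1.041 → ψ₁ = 0.326
  ψ₁ = 0.326: g = 0.0025, g' = -1.108 → ψ₁ = 0.329
Converged at ψ₁ = 0.329.
Drum-1 compositions:
  1: x = 0.213, y = 0.721
  2: x = 0.442, y = 0.192
  3: x = 0.344, y = 0.088
Drum-2 feed = drum-1 vapor: z₂ = (0.7206, 0.1916, 0.0878).
Drum 2:
Rachford–Rice: g(ψ₂) = Σ zᵢ(Kᵢ−1)/(1+ψ₂(Kᵢ−1)) = 0.
g(0) = ΣzᵢKᵢ − 1 = 0.474 and g(1) = 1 − Σzᵢ/Kᵢ = -0.724, so a root lies in (0, 1).
Newton iteration, ψ₂⁰ = 0.5:
  ψ₂ = 0.500: g = 0.1077, g' = -0.771 → ψ₂ = 0.640
  ψ₂ = 0.640: g = -0.0112, g' = -0.959 → ψ₂ = 0.628
Converged at ψ₂ = 0.628.
  1: x = 0.450, y = 0.881
  2: x = 0.362, y = 0.091
  3: x = 0.189, y = 0.028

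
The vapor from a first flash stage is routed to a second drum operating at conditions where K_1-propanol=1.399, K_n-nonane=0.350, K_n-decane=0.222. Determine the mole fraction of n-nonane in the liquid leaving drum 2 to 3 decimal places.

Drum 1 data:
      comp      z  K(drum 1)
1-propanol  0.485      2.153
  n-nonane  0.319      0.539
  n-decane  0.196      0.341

Drum 1:
Rachford–Rice: g(ψ₁) = Σ zᵢ(Kᵢ−1)/(1+ψ₁(Kᵢ−1)) = 0.
Feasibility: ΣzᵢKᵢ = 1.283, Σzᵢ/Kᵢ = 1.392 — both > 1, two phases present.
Newton–Raphson from ψ₁ = 0.5:
  ψ₁ = 0.500: g = -0.0290, g' = -0.563 → ψ₁ = 0.448
Converged at ψ₁ = 0.448.
Drum-1 compositions:
  1-propanol: x = 0.320, y = 0.688
  n-nonane: x = 0.402, y = 0.217
  n-decane: x = 0.278, y = 0.095
Drum-2 feed = drum-1 vapor: z₂ = (0.6884, 0.2167, 0.0949).
Drum 2:
Rachford–Rice: g(ψ₂) = Σ zᵢ(Kᵢ−1)/(1+ψ₂(Kᵢ−1)) = 0.
Feasibility: ΣzᵢKᵢ = 1.060, Σzᵢ/Kᵢ = 1.539 — both > 1, two phases present.
Iterate (Newton) starting at ψ₂ = 0.5:
  ψ₂ = 0.500: g = -0.1005, g' = -0.431 → ψ₂ = 0.267
  ψ₂ = 0.267: g = -0.0153, g' = -0.315 → ψ₂ = 0.218
  ψ₂ = 0.218: g = -0.0004, g' = -0.300 → ψ₂ = 0.217
Converged at ψ₂ = 0.217.
  1-propanol: x = 0.634, y = 0.886
  n-nonane: x = 0.252, y = 0.088
  n-decane: x = 0.114, y = 0.025

x_n-nonane (drum 2) = 0.252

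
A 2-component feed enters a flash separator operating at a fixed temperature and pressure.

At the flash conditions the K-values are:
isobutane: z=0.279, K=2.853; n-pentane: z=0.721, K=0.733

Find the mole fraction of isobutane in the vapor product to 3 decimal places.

Material balance + equilibrium reduce to Σ zᵢ(Kᵢ−1)/(1+V/F(Kᵢ−1)) = 0.
Check two-phase: ΣzᵢKᵢ = 1.324 > 1 and Σzᵢ/Kᵢ = 1.081 > 1, so g(0) = 0.324 > 0 and g(1) = -0.081 < 0.
Newton iteration, V/F⁰ = 0.57:
  V/F = 0.570: g = 0.0244, g' = -0.298 → V/F = 0.652
  V/F = 0.652: g = 0.0011, g' = -0.272 → V/F = 0.656
Converged at V/F = 0.656.
Compositions from xᵢ = zᵢ/(1+V/F(Kᵢ−1)), yᵢ = Kᵢxᵢ:
  isobutane: x = 0.126, y = 0.359
  n-pentane: x = 0.874, y = 0.641

y_isobutane = 0.359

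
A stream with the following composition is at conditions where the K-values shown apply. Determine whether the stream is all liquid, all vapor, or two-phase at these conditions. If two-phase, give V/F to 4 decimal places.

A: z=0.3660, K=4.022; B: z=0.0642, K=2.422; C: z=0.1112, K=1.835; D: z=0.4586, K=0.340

ΣzᵢKᵢ = 1.9875; Σzᵢ/Kᵢ = 1.5269.
Both exceed 1, so a two-phase solution exists.
Let ψ = V/F and solve Σ zᵢ(Kᵢ−1)/(1+ψ(Kᵢ−1)) = 0.
Iterate (Newton) starting at ψ = 0.37:
  ψ = 0.3700: g = 0.25247, g' = -1.1957 → ψ = 0.5811
  ψ = 0.5811: g = 0.02279, g' = -1.0397 → ψ = 0.6031
  ψ = 0.6031: g = -0.00003, g' = -1.0428 → ψ = 0.6030
Converged at ψ = 0.6030.

two-phase, V/F = 0.6030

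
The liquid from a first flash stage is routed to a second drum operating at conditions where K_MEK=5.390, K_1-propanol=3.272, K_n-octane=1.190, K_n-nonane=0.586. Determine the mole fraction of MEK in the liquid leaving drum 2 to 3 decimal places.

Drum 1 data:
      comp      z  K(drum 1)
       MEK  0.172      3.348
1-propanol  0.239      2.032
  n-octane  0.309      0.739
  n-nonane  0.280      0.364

Drum 1:
Rachford–Rice: g(ψ₁) = Σ zᵢ(Kᵢ−1)/(1+ψ₁(Kᵢ−1)) = 0.
Feasibility: ΣzᵢKᵢ = 1.392, Σzᵢ/Kᵢ = 1.356 — both > 1, two phases present.
Newton–Raphson from ψ₁ = 0.5:
  ψ₁ = 0.500: g = -0.0054, g' = -0.583 → ψ₁ = 0.491
Converged at ψ₁ = 0.491.
Drum-1 compositions:
  MEK: x = 0.080, y = 0.268
  1-propanol: x = 0.159, y = 0.322
  n-octane: x = 0.354, y = 0.262
  n-nonane: x = 0.407, y = 0.148
Drum-2 feed = drum-1 liquid: z₂ = (0.0799, 0.1587, 0.3544, 0.4070).
Drum 2:
Rachford–Rice: g(ψ₂) = Σ zᵢ(Kᵢ−1)/(1+ψ₂(Kᵢ−1)) = 0.
Check two-phase: ΣzᵢKᵢ = 1.610 > 1 and Σzᵢ/Kᵢ = 1.056 > 1, so g(0) = 0.610 > 0 and g(1) = -0.056 < 0.
Newton iteration, ψ₂⁰ = 0.5:
  ψ₂ = 0.500: g = 0.1276, g' = -0.452 → ψ₂ = 0.782
  ψ₂ = 0.782: g = 0.0183, g' = -0.347 → ψ₂ = 0.835
  ψ₂ = 0.835: g = 0.0002, g' = -0.341 → ψ₂ = 0.836
Converged at ψ₂ = 0.836.
  MEK: x = 0.017, y = 0.092
  1-propanol: x = 0.055, y = 0.179
  n-octane: x = 0.306, y = 0.364
  n-nonane: x = 0.622, y = 0.365

x_MEK (drum 2) = 0.017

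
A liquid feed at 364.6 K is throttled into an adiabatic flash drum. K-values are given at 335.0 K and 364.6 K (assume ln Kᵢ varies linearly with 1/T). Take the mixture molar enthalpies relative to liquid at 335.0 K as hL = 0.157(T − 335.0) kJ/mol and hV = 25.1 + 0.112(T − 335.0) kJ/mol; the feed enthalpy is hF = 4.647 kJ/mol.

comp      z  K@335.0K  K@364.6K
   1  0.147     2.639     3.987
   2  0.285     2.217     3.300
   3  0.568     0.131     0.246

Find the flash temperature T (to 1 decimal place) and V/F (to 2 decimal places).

T = 341.2 K, V/F = 0.15

Adiabatic flash: solve Rachford–Rice at each trial T, then check hF = ψ·hV(T) + (1−ψ)·hL(T).
  T = 335.0 K: K = (2.639, 2.217, 0.131), RR gives ψ = 0.079, H_out = 1.978 kJ/mol
  T = 364.6 K: K = (3.987, 3.300, 0.246), RR gives ψ = 0.347, H_out = 12.897 kJ/mol
  T = 349.8 K: K = (3.272, 2.728, 0.182), RR gives ψ = 0.230, H_out = 7.932 kJ/mol
  T = 342.4 K: K = (2.945, 2.465, 0.155), RR gives ψ = 0.161, H_out = 5.148 kJ/mol
  T = 338.7 K: K = (2.790, 2.339, 0.143), RR gives ψ = 0.122, H_out = 3.624 kJ/mol
  T = 340.5 K: K = (2.865, 2.400, 0.148), RR gives ψ = 0.141, H_out = 4.379 kJ/mol
Linear interpolation between T = 340.5 (H_out = 4.379) and T = 342.4 (H_out = 5.148) on hF = 4.647 gives T ≈ 341.2 K, at which ψ = 0.15.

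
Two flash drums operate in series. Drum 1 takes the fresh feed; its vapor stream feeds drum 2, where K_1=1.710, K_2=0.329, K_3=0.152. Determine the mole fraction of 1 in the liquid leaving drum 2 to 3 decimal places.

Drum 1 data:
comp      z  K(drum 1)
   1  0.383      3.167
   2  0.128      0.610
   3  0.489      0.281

x_1 (drum 2) = 0.528

Drum 1:
Rachford–Rice: g(ψ₁) = Σ zᵢ(Kᵢ−1)/(1+ψ₁(Kᵢ−1)) = 0.
Feasibility: ΣzᵢKᵢ = 1.428, Σzᵢ/Kᵢ = 2.071 — both > 1, two phases present.
Newton–Raphson from ψ₁ = 0.5:
  ψ₁ = 0.500: g = -0.2126, g' = -1.061 → ψ₁ = 0.300
  ψ₁ = 0.300: g = -0.0013, g' = -1.097 → ψ₁ = 0.298
Converged at ψ₁ = 0.298.
Drum-1 compositions:
  1: x = 0.233, y = 0.737
  2: x = 0.145, y = 0.088
  3: x = 0.623, y = 0.175
Drum-2 feed = drum-1 vapor: z₂ = (0.7367, 0.0884, 0.1749).
Drum 2:
Let ψ₂ = V/F and solve Σ zᵢ(Kᵢ−1)/(1+ψ₂(Kᵢ−1)) = 0.
Feasibility: ΣzᵢKᵢ = 1.315, Σzᵢ/Kᵢ = 1.850 — both > 1, two phases present.
Newton iteration, ψ₂⁰ = 0.42:
  ψ₂ = 0.420: g = 0.0900, g' = -0.601 → ψ₂ = 0.570
  ψ₂ = 0.570: g = -0.0105, g' = -0.763 → ψ₂ = 0.556
Converged at ψ₂ = 0.556.
  1: x = 0.528, y = 0.903
  2: x = 0.141, y = 0.046
  3: x = 0.331, y = 0.050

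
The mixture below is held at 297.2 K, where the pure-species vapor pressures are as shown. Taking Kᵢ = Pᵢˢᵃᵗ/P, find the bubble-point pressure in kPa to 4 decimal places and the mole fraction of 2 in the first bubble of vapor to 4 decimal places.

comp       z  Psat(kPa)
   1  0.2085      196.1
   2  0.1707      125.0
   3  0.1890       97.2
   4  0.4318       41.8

At the bubble point ψ → 0, so ΣzᵢKᵢ = 1 with Kᵢ = Pᵢˢᵃᵗ/P ⇒ P = ΣzᵢPᵢˢᵃᵗ.
P = 0.2085·196.1 + 0.1707·125.0 + 0.1890·97.2 + 0.4318·41.8 = 98.6444 kPa
yᵢ = zᵢPᵢˢᵃᵗ/P ⇒ y_2 = 0.1707·125.0/98.6444 = 0.2163

Pbub = 98.6444 kPa, y_2 = 0.2163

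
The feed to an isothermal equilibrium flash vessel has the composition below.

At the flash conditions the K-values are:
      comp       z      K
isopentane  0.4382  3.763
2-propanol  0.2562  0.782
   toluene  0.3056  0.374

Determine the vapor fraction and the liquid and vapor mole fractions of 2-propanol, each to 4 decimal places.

ψ = 0.7079, x_2-propanol = 0.3030, y_2-propanol = 0.2369

Rachford–Rice: g(ψ) = Σ zᵢ(Kᵢ−1)/(1+ψ(Kᵢ−1)) = 0.
g(0) = ΣzᵢKᵢ − 1 = 0.9636 and g(1) = 1 − Σzᵢ/Kᵢ = -0.2612, so a root lies in (0, 1).
Newton–Raphson from ψ = 0.42:
  ψ = 0.4200: g = 0.23939, g' = -0.9519 → ψ = 0.6715
  ψ = 0.6715: g = 0.02857, g' = -0.7835 → ψ = 0.7079
Converged at ψ = 0.7079.
Compositions from xᵢ = zᵢ/(1+ψ(Kᵢ−1)), yᵢ = Kᵢxᵢ:
  isopentane: x = 0.1482, y = 0.5578
  2-propanol: x = 0.3030, y = 0.2369
  toluene: x = 0.5488, y = 0.2053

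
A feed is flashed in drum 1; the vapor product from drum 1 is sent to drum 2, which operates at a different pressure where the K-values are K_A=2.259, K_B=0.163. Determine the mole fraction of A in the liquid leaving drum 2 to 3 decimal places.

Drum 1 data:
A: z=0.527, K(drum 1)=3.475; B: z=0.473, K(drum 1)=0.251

x_A (drum 2) = 0.399

Drum 1:
Rachford–Rice: g(ψ₁) = Σ zᵢ(Kᵢ−1)/(1+ψ₁(Kᵢ−1)) = 0.
Check two-phase: ΣzᵢKᵢ = 1.950 > 1 and Σzᵢ/Kᵢ = 2.036 > 1, so g(0) = 0.950 > 0 and g(1) = -1.036 < 0.
Newton–Raphson from ψ₁ = 0.39:
  ψ₁ = 0.390: g = 0.1632, g' = -1.365 → ψ₁ = 0.510
  ψ₁ = 0.510: g = 0.0039, g' = -1.325 → ψ₁ = 0.512
Converged at ψ₁ = 0.512.
Drum-1 compositions:
  A: x = 0.232, y = 0.807
  B: x = 0.768, y = 0.193
Drum-2 feed = drum-1 vapor: z₂ = (0.8073, 0.1927).
Drum 2:
Material balance + equilibrium reduce to Σ zᵢ(Kᵢ−1)/(1+ψ₂(Kᵢ−1)) = 0.
g(0) = ΣzᵢKᵢ − 1 = 0.855 and g(1) = 1 − Σzᵢ/Kᵢ = -0.540, so a root lies in (0, 1).
Binary case is linear: z₁(K₁−1)(1+ψ₂(K₂−1)) + z₂(K₂−1)(1+ψ₂(K₁−1)) = 0
⇒ ψ₂ = [z₁(K₁−1)+z₂(K₂−1)] / [−(K₁−1)(K₂−1)] = 0.8551/1.0538 = 0.811
  A: x = 0.399, y = 0.902
  B: x = 0.601, y = 0.098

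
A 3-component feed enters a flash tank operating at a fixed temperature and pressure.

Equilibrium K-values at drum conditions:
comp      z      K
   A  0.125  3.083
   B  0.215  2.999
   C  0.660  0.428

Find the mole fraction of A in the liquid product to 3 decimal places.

x_A = 0.080

Material balance + equilibrium reduce to Σ zᵢ(Kᵢ−1)/(1+V/F(Kᵢ−1)) = 0.
Check two-phase: ΣzᵢKᵢ = 1.313 > 1 and Σzᵢ/Kᵢ = 1.654 > 1, so g(0) = 0.313 > 0 and g(1) = -0.654 < 0.
Newton–Raphson from V/F = 0.51:
  V/F = 0.510: g = -0.1939, g' = -0.769 → V/F = 0.258
  V/F = 0.258: g = 0.0103, g' = -0.901 → V/F = 0.269
Converged at V/F = 0.269.
Compositions from xᵢ = zᵢ/(1+V/F(Kᵢ−1)), yᵢ = Kᵢxᵢ:
  A: x = 0.080, y = 0.247
  B: x = 0.140, y = 0.419
  C: x = 0.780, y = 0.334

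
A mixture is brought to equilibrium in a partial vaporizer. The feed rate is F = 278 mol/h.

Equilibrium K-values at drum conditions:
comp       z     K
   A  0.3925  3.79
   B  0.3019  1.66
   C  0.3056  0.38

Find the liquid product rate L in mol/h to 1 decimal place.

L = 25.3 mol/h

Rachford–Rice: g(ψ) = Σ zᵢ(Kᵢ−1)/(1+ψ(Kᵢ−1)) = 0.
Feasibility: ΣzᵢKᵢ = 2.1049, Σzᵢ/Kᵢ = 1.0896 — both > 1, two phases present.
Newton–Raphson from ψ = 0.51:
  ψ = 0.5100: g = 0.32396, g' = -0.8453 → ψ = 0.8932
  ψ = 0.8932: g = 0.01429, g' = -0.8926 → ψ = 0.9093
  ψ = 0.9093: g = -0.00016, g' = -0.9128 → ψ = 0.9091
Converged at ψ = 0.9091.
Then V = ψ·F = 0.9091·278 = 252.7 mol/h and L = F − V = 25.3 mol/h.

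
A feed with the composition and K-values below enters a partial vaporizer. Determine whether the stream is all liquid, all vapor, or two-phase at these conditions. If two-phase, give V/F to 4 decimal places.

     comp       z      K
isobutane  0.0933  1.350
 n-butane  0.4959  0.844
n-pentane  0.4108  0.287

all liquid

ΣzᵢKᵢ = 0.6624; Σzᵢ/Kᵢ = 2.0880.
Since ΣzᵢKᵢ < 1 the mixture is below its bubble point — single liquid phase.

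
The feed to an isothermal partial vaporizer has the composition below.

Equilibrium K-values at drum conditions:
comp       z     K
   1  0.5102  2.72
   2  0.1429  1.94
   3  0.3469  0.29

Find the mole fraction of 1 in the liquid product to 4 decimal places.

Let ψ = V/F and solve Σ zᵢ(Kᵢ−1)/(1+ψ(Kᵢ−1)) = 0.
g(0) = ΣzᵢKᵢ − 1 = 0.7656 and g(1) = 1 − Σzᵢ/Kᵢ = -0.4574, so a root lies in (0, 1).
Newton–Raphson from ψ = 0.5:
  ψ = 0.5000: g = 0.18132, g' = -0.9151 → ψ = 0.6981
  ψ = 0.6981: g = -0.00855, g' = -1.0452 → ψ = 0.6900
  ψ = 0.6900: g = -0.00005, g' = -1.0341 → ψ = 0.6899
Converged at ψ = 0.6899.
Compositions from xᵢ = zᵢ/(1+ψ(Kᵢ−1)), yᵢ = Kᵢxᵢ:
  1: x = 0.2333, y = 0.6346
  2: x = 0.0867, y = 0.1682
  3: x = 0.6800, y = 0.1972

x_1 = 0.2333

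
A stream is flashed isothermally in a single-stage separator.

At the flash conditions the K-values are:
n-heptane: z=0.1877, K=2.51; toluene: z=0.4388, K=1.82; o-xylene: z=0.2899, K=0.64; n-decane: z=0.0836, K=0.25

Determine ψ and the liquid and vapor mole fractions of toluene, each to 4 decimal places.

Rachford–Rice: g(ψ) = Σ zᵢ(Kᵢ−1)/(1+ψ(Kᵢ−1)) = 0.
Check two-phase: ΣzᵢKᵢ = 1.4762 > 1 and Σzᵢ/Kᵢ = 1.1032 > 1, so g(0) = 0.4762 > 0 and g(1) = -0.1032 < 0.
Newton–Raphson from ψ = 0.5:
  ψ = 0.5000: g = 0.18909, g' = -0.4636 → ψ = 0.9079
  ψ = 0.9079: g = -0.02571, g' = -0.7178 → ψ = 0.8720
  ψ = 0.8720: g = -0.00122, g' = -0.6527 → ψ = 0.8702
Converged at ψ = 0.8702.
Compositions from xᵢ = zᵢ/(1+ψ(Kᵢ−1)), yᵢ = Kᵢxᵢ:
  n-heptane: x = 0.0811, y = 0.2036
  toluene: x = 0.2561, y = 0.4661
  o-xylene: x = 0.4221, y = 0.2702
  n-decane: x = 0.2407, y = 0.0602

ψ = 0.8702, x_toluene = 0.2561, y_toluene = 0.4661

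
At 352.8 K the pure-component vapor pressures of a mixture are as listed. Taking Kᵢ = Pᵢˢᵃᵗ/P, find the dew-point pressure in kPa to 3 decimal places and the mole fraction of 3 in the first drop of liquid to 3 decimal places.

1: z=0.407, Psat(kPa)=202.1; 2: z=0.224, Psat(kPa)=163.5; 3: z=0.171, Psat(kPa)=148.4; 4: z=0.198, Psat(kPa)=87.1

Pdew = 146.855 kPa, x_3 = 0.169

At the dew point ψ → 1, so Σzᵢ/Kᵢ = 1 with Kᵢ = Pᵢˢᵃᵗ/P ⇒ 1/P = Σzᵢ/Pᵢˢᵃᵗ.
1/P = 0.407/202.1 + 0.224/163.5 + 0.171/148.4 + 0.198/87.1 = 0.006809 ⇒ P = 146.855 kPa
xᵢ = zᵢP/Pᵢˢᵃᵗ ⇒ x_3 = 0.171·146.855/148.4 = 0.169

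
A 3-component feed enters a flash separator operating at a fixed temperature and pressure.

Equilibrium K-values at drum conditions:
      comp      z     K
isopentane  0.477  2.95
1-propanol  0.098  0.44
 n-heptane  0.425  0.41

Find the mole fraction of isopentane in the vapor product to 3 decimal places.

y_isopentane = 0.680

Let ψ = V/F and solve Σ zᵢ(Kᵢ−1)/(1+ψ(Kᵢ−1)) = 0.
Check two-phase: ΣzᵢKᵢ = 1.625 > 1 and Σzᵢ/Kᵢ = 1.421 > 1, so g(0) = 0.625 > 0 and g(1) = -0.421 < 0.
Iterate (Newton) starting at ψ = 0.66:
  ψ = 0.660: g = -0.0910, g' = -0.821 → ψ = 0.549
  ψ = 0.549: g = -0.0010, g' = -0.811 → ψ = 0.548
Converged at ψ = 0.548.
Compositions from xᵢ = zᵢ/(1+ψ(Kᵢ−1)), yᵢ = Kᵢxᵢ:
  isopentane: x = 0.231, y = 0.680
  1-propanol: x = 0.141, y = 0.062
  n-heptane: x = 0.628, y = 0.257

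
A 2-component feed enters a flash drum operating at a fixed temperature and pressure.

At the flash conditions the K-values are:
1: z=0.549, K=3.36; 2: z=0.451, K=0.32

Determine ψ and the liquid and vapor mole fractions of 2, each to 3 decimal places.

Rachford–Rice: g(ψ) = Σ zᵢ(Kᵢ−1)/(1+ψ(Kᵢ−1)) = 0.
Feasibility: ΣzᵢKᵢ = 1.989, Σzᵢ/Kᵢ = 1.573 — both > 1, two phases present.
Binary case is linear: z₁(K₁−1)(1+ψ(K₂−1)) + z₂(K₂−1)(1+ψ(K₁−1)) = 0
⇒ ψ = [z₁(K₁−1)+z₂(K₂−1)] / [−(K₁−1)(K₂−1)] = 0.9890/1.6048 = 0.616
Compositions from xᵢ = zᵢ/(1+ψ(Kᵢ−1)), yᵢ = Kᵢxᵢ:
  1: x = 0.224, y = 0.752
  2: x = 0.776, y = 0.248

ψ = 0.616, x_2 = 0.776, y_2 = 0.248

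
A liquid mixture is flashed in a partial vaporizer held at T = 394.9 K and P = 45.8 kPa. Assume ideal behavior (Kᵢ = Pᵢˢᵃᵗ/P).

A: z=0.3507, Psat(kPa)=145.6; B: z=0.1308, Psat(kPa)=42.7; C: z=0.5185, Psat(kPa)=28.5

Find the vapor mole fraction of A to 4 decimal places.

y_A = 0.4165

Raoult's law: Kᵢ = Pᵢˢᵃᵗ/P = Pᵢˢᵃᵗ/45.8.
  K_A = 145.6/45.8 = 3.179039, K_B = 42.7/45.8 = 0.932314, K_C = 28.5/45.8 = 0.622271
Material balance + equilibrium reduce to Σ zᵢ(Kᵢ−1)/(1+ψ(Kᵢ−1)) = 0.
Feasibility: ΣzᵢKᵢ = 1.5595, Σzᵢ/Kᵢ = 1.0839 — both > 1, two phases present.
Iterate (Newton) starting at ψ = 0.54:
  ψ = 0.5400: g = 0.09585, g' = -0.4689 → ψ = 0.7444
  ψ = 0.7444: g = 0.00964, g' = -0.3860 → ψ = 0.7694
  ψ = 0.7694: g = 0.00008, g' = -0.3801 → ψ = 0.7696
Converged at ψ = 0.7696.
Compositions from xᵢ = zᵢ/(1+ψ(Kᵢ−1)), yᵢ = Kᵢxᵢ:
  A: x = 0.1310, y = 0.4165
  B: x = 0.1380, y = 0.1286
  C: x = 0.7310, y = 0.4549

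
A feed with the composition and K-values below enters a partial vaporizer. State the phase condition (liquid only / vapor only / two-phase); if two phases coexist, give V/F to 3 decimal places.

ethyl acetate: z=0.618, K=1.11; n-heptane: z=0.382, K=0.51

liquid only

ΣzᵢKᵢ = 0.881; Σzᵢ/Kᵢ = 1.306.
Since ΣzᵢKᵢ < 1 the mixture is below its bubble point — single liquid phase.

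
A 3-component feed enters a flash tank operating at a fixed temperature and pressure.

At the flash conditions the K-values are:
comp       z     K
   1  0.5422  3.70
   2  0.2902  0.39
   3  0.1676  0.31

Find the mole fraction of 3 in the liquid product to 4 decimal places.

x_3 = 0.3142

Rachford–Rice: g(V/F) = Σ zᵢ(Kᵢ−1)/(1+V/F(Kᵢ−1)) = 0.
Feasibility: ΣzᵢKᵢ = 2.1713, Σzᵢ/Kᵢ = 1.4313 — both > 1, two phases present.
Newton iteration, V/F⁰ = 0.5:
  V/F = 0.5000: g = 0.19169, g' = -1.1253 → V/F = 0.6703
  V/F = 0.6703: g = 0.00633, g' = -1.0859 → V/F = 0.6762
Converged at V/F = 0.6762.
Compositions from xᵢ = zᵢ/(1+V/F(Kᵢ−1)), yᵢ = Kᵢxᵢ:
  1: x = 0.1919, y = 0.7100
  2: x = 0.4939, y = 0.1926
  3: x = 0.3142, y = 0.0974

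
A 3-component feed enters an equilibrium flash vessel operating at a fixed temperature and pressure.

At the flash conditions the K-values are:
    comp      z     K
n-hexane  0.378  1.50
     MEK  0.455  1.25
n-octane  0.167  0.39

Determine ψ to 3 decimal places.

Material balance + equilibrium reduce to Σ zᵢ(Kᵢ−1)/(1+ψ(Kᵢ−1)) = 0.
Feasibility: ΣzᵢKᵢ = 1.201, Σzᵢ/Kᵢ = 1.044 — both > 1, two phases present.
Iterate (Newton) starting at ψ = 0.5:
  ψ = 0.500: g = 0.1057, g' = -0.212 → ψ = 1.000
  ψ = 1.000: g = -0.0441, g' = -0.468 → ψ = 0.906
  ψ = 0.906: g = -0.0048, g' = -0.374 → ψ = 0.893
Converged at ψ = 0.893.

ψ = 0.893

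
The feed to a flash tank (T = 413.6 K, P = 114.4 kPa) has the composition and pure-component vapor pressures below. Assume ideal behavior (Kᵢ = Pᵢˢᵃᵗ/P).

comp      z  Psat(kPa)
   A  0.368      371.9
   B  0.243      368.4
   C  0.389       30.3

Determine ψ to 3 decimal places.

ψ = 0.657

Raoult's law: Kᵢ = Pᵢˢᵃᵗ/P = Pᵢˢᵃᵗ/114.4.
  K_A = 371.9/114.4 = 3.25087, K_B = 368.4/114.4 = 3.22028, K_C = 30.3/114.4 = 0.26486
Material balance + equilibrium reduce to Σ zᵢ(Kᵢ−1)/(1+ψ(Kᵢ−1)) = 0.
Feasibility: ΣzᵢKᵢ = 2.082, Σzᵢ/Kᵢ = 1.657 — both > 1, two phases present.
Newton iteration, ψ⁰ = 0.5:
  ψ = 0.500: g = 0.1932, g' = -1.207 → ψ = 0.660
  ψ = 0.660: g = -0.0034, g' = -1.292 → ψ = 0.657
Converged at ψ = 0.657.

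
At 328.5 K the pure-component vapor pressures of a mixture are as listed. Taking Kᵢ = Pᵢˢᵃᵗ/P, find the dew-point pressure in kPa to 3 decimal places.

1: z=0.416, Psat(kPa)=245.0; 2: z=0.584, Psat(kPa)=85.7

Pdew = 117.475 kPa

At the dew point ψ → 1, so Σzᵢ/Kᵢ = 1 with Kᵢ = Pᵢˢᵃᵗ/P ⇒ 1/P = Σzᵢ/Pᵢˢᵃᵗ.
1/P = 0.416/245.0 + 0.584/85.7 = 0.008512 ⇒ P = 117.475 kPa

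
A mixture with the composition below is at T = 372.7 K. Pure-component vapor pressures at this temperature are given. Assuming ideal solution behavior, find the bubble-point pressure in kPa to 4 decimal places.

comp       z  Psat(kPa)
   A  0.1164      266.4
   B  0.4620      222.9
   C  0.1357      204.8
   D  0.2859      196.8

At the bubble point ψ → 0, so ΣzᵢKᵢ = 1 with Kᵢ = Pᵢˢᵃᵗ/P ⇒ P = ΣzᵢPᵢˢᵃᵗ.
P = 0.1164·266.4 + 0.4620·222.9 + 0.1357·204.8 + 0.2859·196.8 = 218.0452 kPa

Pbub = 218.0452 kPa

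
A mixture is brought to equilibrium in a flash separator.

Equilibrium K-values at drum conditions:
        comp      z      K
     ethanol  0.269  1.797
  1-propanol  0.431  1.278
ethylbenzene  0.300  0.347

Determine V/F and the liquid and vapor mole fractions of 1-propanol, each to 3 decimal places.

Material balance + equilibrium reduce to Σ zᵢ(Kᵢ−1)/(1+V/F(Kᵢ−1)) = 0.
Check two-phase: ΣzᵢKᵢ = 1.138 > 1 and Σzᵢ/Kᵢ = 1.351 > 1, so g(0) = 0.138 > 0 and g(1) = -0.351 < 0.
Newton iteration, V/F⁰ = 0.5:
  V/F = 0.500: g = -0.0324, g' = -0.395 → V/F = 0.418
  V/F = 0.418: g = -0.0013, g' = -0.365 → V/F = 0.414
Converged at V/F = 0.414.
Compositions from xᵢ = zᵢ/(1+V/F(Kᵢ−1)), yᵢ = Kᵢxᵢ:
  ethanol: x = 0.202, y = 0.363
  1-propanol: x = 0.386, y = 0.494
  ethylbenzene: x = 0.411, y = 0.143

V/F = 0.414, x_1-propanol = 0.386, y_1-propanol = 0.494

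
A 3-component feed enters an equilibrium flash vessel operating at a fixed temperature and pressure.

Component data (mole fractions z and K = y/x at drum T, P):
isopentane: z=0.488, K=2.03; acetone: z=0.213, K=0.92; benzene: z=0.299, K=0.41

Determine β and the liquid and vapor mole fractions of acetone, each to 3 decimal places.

Iterate (Newton) starting at β = 0.5:
  β = 0.500: g = 0.0638, g' = -0.436 → β = 0.646
  β = 0.646: g = -0.0013, g' = -0.460 → β = 0.643
Converged at β = 0.643.
Compositions from xᵢ = zᵢ/(1+β(Kᵢ−1)), yᵢ = Kᵢxᵢ:
  isopentane: x = 0.294, y = 0.596
  acetone: x = 0.225, y = 0.207
  benzene: x = 0.482, y = 0.198

β = 0.643, x_acetone = 0.225, y_acetone = 0.207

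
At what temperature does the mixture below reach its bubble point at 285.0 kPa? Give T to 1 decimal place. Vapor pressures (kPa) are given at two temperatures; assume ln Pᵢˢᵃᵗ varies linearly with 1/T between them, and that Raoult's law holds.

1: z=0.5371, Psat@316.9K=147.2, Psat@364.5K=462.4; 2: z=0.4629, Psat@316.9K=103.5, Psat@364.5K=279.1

Bubble-point temperature: ΣzᵢPᵢˢᵃᵗ(T) = P. Interpolate ln Pᵢˢᵃᵗ = aᵢ + bᵢ/T.
  T = 316.9 K: ΣzᵢPᵢˢᵃᵗ = 126.97 kPa
  T = 364.5 K: ΣzᵢPᵢˢᵃᵗ = 377.55 kPa
  T = 340.7 K: ΣzᵢPᵢˢᵃᵗ = 227.29 kPa
  T = 352.6 K: ΣzᵢPᵢˢᵃᵗ = 295.42 kPa
  T = 346.6 K: ΣzᵢPᵢˢᵃᵗ = 259.41 kPa
  T = 349.6 K: ΣzᵢPᵢˢᵃᵗ = 276.98 kPa
  T = 351.1 K: ΣzᵢPᵢˢᵃᵗ = 286.09 kPa
Interpolating between 349.6 K and 351.1 K gives T ≈ 350.9 K.

T = 350.9 K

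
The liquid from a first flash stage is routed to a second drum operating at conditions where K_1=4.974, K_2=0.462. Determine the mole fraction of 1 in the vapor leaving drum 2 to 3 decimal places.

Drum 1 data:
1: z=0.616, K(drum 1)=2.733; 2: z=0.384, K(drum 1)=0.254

Drum 1:
Let ψ₁ = V/F and solve Σ zᵢ(Kᵢ−1)/(1+ψ₁(Kᵢ−1)) = 0.
Feasibility: ΣzᵢKᵢ = 1.781, Σzᵢ/Kᵢ = 1.737 — both > 1, two phases present.
Newton–Raphson from ψ₁ = 0.5:
  ψ₁ = 0.500: g = 0.1151, g' = -1.075 → ψ₁ = 0.607
  ψ₁ = 0.607: g = -0.0034, g' = -1.153 → ψ₁ = 0.604
Converged at ψ₁ = 0.604.
Drum-1 compositions:
  1: x = 0.301, y = 0.822
  2: x = 0.699, y = 0.178
Drum-2 feed = drum-1 liquid: z₂ = (0.3009, 0.6991).
Drum 2:
Binary case is linear: z₁(K₁−1)(1+ψ₂(K₂−1)) + z₂(K₂−1)(1+ψ₂(K₁−1)) = 0
⇒ ψ₂ = [z₁(K₁−1)+z₂(K₂−1)] / [−(K₁−1)(K₂−1)] = 0.8198/2.1380 = 0.383
  1: x = 0.119, y = 0.593
  2: x = 0.881, y = 0.407

y_1 (drum 2) = 0.593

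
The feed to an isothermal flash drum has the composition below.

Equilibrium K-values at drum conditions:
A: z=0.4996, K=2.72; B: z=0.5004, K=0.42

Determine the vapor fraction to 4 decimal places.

ψ = 0.5704

Binary case is linear: z₁(K₁−1)(1+ψ(K₂−1)) + z₂(K₂−1)(1+ψ(K₁−1)) = 0
⇒ ψ = [z₁(K₁−1)+z₂(K₂−1)] / [−(K₁−1)(K₂−1)] = 0.56908/0.99760 = 0.5704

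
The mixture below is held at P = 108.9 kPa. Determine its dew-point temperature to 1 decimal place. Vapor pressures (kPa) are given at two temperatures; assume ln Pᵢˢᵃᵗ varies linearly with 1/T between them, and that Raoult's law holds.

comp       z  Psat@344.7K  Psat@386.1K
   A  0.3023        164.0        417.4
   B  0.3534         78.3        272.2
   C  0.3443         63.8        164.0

T = 353.6 K

Dew-point temperature: Σzᵢ·P/Pᵢˢᵃᵗ(T) = 1. Interpolate ln Pᵢˢᵃᵗ = aᵢ + bᵢ/T.
  T = 344.7 K: ΣzᵢP/Pᵢˢᵃᵗ = 1.2799
  T = 386.1 K: ΣzᵢP/Pᵢˢᵃᵗ = 0.4489
  T = 365.4 K: ΣzᵢP/Pᵢˢᵃᵗ = 0.7339
  T = 355.0 K: ΣzᵢP/Pᵢˢᵃᵗ = 0.9619
  T = 349.9 K: ΣzᵢP/Pᵢˢᵃᵗ = 1.1055
  T = 352.4 K: ΣzᵢP/Pᵢˢᵃᵗ = 1.0321
Interpolating between 352.4 K and 355.0 K gives T ≈ 353.6 K.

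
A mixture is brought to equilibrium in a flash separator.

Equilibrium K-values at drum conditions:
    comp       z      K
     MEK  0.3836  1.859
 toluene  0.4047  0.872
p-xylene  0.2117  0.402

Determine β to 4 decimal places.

Rachford–Rice: g(β) = Σ zᵢ(Kᵢ−1)/(1+β(Kᵢ−1)) = 0.
g(0) = ΣzᵢKᵢ − 1 = 0.1511 and g(1) = 1 − Σzᵢ/Kᵢ = -0.1971, so a root lies in (0, 1).
Iterate (Newton) starting at β = 0.33:
  β = 0.3300: g = 0.04493, g' = -0.2966 → β = 0.4815
  β = 0.4815: g = 0.00011, g' = -0.2985 → β = 0.4819
Converged at β = 0.4819.

β = 0.4819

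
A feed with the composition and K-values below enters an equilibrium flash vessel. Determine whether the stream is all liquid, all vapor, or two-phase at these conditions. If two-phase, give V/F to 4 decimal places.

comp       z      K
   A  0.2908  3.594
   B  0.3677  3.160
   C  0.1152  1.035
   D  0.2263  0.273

two-phase, V/F = 0.9171

ΣzᵢKᵢ = 2.3881; Σzᵢ/Kᵢ = 1.1375.
Both exceed 1, so a two-phase solution exists.
Let ψ = V/F and solve Σ zᵢ(Kᵢ−1)/(1+ψ(Kᵢ−1)) = 0.
Iterate (Newton) starting at ψ = 0.3:
  ψ = 0.3000: g = 0.69973, g' = -1.4463 → ψ = 0.7838
  ψ = 0.7838: g = 0.16508, g' = -1.0957 → ψ = 0.9345
  ψ = 0.9345: g = -0.02576, g' = -1.5187 → ψ = 0.9175
  ψ = 0.9175: g = -0.00065, g' = -1.4431 → ψ = 0.9171
Converged at ψ = 0.9171.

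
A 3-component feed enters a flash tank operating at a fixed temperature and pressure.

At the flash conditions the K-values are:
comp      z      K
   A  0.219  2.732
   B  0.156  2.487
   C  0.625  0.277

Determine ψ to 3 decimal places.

ψ = 0.135

Newton–Raphson from ψ = 0.5:
  ψ = 0.500: g = -0.3714, g' = -1.104 → ψ = 0.163
  ψ = 0.163: g = -0.0302, g' = -1.042 → ψ = 0.134
  ψ = 0.134: g = 0.0004, g' = -1.073 → ψ = 0.135
Converged at ψ = 0.135.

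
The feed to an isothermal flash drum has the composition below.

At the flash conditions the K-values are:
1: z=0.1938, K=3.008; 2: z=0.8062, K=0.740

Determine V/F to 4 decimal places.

Material balance + equilibrium reduce to Σ zᵢ(Kᵢ−1)/(1+V/F(Kᵢ−1)) = 0.
Check two-phase: ΣzᵢKᵢ = 1.1795 > 1 and Σzᵢ/Kᵢ = 1.1539 > 1, so g(0) = 0.1795 > 0 and g(1) = -0.1539 < 0.
Binary case is linear: z₁(K₁−1)(1+V/F(K₂−1)) + z₂(K₂−1)(1+V/F(K₁−1)) = 0
⇒ V/F = [z₁(K₁−1)+z₂(K₂−1)] / [−(K₁−1)(K₂−1)] = 0.17954/0.52208 = 0.3439

V/F = 0.3439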